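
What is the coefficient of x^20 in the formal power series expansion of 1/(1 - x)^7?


The negative binomial / multiset identity is
1/(1 - x)^r = sum_{k>=0} C(k + r - 1, r - 1) x^k.
Here r = 7 and k = 20, so the coefficient is
C(20 + 6, 6) = C(26, 6)
= 230230

230230


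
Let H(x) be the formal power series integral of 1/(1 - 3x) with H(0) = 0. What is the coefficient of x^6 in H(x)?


1/(1 - 3x) = sum_{k>=0} 3^k x^k. Integrating termwise with H(0) = 0:
H(x) = sum_{k>=0} 3^k x^(k+1) / (k+1) = sum_{m>=1} 3^(m-1) x^m / m.
For m = 6: 3^5/6 = 243/6 = 81/2.

81/2


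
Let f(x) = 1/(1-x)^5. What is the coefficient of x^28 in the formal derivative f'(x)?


Differentiate: d/dx [ 1/(1-x)^r ] = r / (1-x)^(r+1).
Here r = 5, so f'(x) = 5 / (1-x)^6.
The expansion of 1/(1-x)^(r+1) has coefficient of x^n equal to C(n+r, r).
So the coefficient of x^28 in f'(x) is
5 * C(33, 5) = 5 * 237336 = 1186680

1186680


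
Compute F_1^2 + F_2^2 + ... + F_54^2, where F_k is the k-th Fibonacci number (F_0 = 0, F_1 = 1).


There is a standard identity sum_{k=0}^{N} F_k^2 = F_N * F_{N+1} (proved inductively from the telescoping relation F_k^2 = F_k F_{k+1} - F_{k-1} F_k). Then
sum_{k=1}^{54} F_k^2 = F_54 F_55 - F_0 F_1.
Computing: F_54 = 86267571272, F_55 = 139583862445, F_0 = 0, F_1 = 1.
Sum = 86267571272 * 139583862445 - 0 * 1 = 12041560801895081680040.

12041560801895081680040


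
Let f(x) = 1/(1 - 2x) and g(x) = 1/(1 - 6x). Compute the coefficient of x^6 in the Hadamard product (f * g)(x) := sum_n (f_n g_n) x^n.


f has coefficients f_k = 2^k and g has coefficients g_k = 6^k, so the Hadamard product has coefficient (f*g)_k = 2^k * 6^k = 12^k.
For k = 6: 12^6 = 2985984.

2985984


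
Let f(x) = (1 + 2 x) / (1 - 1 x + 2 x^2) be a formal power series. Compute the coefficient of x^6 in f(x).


Write f(x) = sum_{k>=0} a_k x^k. Multiplying both sides by 1 - 1 x + 2 x^2 gives
(1 - 1 x + 2 x^2) sum_{k>=0} a_k x^k = 1 + 2 x.
Matching coefficients:
 x^0: a_0 = 1
 x^1: a_1 - 1 a_0 = 2  =>  a_1 = 1*1 + 2 = 3
 x^k (k >= 2): a_k = 1 a_{k-1} - 2 a_{k-2}.
Iterating: a_2 = 1, a_3 = -5, a_4 = -7, a_5 = 3, a_6 = 17.
So the coefficient of x^6 is 17.

17


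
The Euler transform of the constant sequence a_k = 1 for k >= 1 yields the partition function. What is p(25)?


The Euler transform converts the sequence a_k = 1 into the number of integer partitions.
Using the recurrence or dynamic programming:
p(25) = 1958

1958


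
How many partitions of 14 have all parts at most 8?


Using the generating function (1-x)^(-1)(1-x^2)^(-1)...(1-x^8)^(-1),
the coefficient of x^14 counts these restricted partitions.
Result = 116

116


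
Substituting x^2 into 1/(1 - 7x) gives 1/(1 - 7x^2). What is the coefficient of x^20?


The coefficient of x^(2m) in 1/(1 - 7x^2) is 7^m.
With n = 20 = 2*10, the coefficient is 7^10 = 282475249.

282475249


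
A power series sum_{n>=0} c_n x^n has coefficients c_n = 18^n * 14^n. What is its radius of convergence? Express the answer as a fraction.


By the root test (Cauchy-Hadamard), the radius is R = 1 / limsup_n |c_n|^(1/n).
Here |c_n|^(1/n) = (18^n * 14^n)^(1/n) = 18 * 14 = 252 for all n.
So R = 1/252 = 1/252.

1/252


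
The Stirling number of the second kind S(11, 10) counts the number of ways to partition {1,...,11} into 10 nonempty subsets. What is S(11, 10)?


Using the explicit formula S(n,k) = (1/k!) sum_{j=0}^{k} (-1)^(k-j) C(k,j) j^n:
S(11, 10) = 55
Equivalently, S(n,k) is n! times the coefficient of x^n in the EGF (e^x - 1)^k / k!.

55


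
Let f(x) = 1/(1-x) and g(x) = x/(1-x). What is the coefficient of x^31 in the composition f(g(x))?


First simplify the composition: f(g(x)) = 1/(1 - x/(1-x)) = (1-x)/((1-x) - x) = (1-x)/(1-2x).
Now extract the coefficient. Write (1-x)/(1-2x) = 1/(1-2x) - x/(1-2x).
The coefficient of x^n in 1/(1-2x) is 2^n, and in x/(1-2x) is 2^(n-1) (for n >= 1).
So the coefficient of x^31 is 2^31 - 2^30 = 2147483648 - 1073741824 = 1073741824.

1073741824


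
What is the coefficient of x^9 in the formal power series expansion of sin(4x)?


The Maclaurin series is sin(t) = sum_{k>=0} (-1)^k t^(2k+1) / (2k+1)!, so substituting t = 4x, only odd powers of x are nonzero, with coefficient of x^(2k+1) equal to (-1)^k 4^(2k+1) / (2k+1)!.
Write 9 = 2*4 + 1, giving the coefficient (-1)^4 * 4^9 / 9! = 262144/362880 = 2048/2835.

2048/2835


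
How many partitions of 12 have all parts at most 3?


Using the generating function (1-x)^(-1)(1-x^2)^(-1)(1-x^3)^(-1),
the coefficient of x^12 counts these restricted partitions.
Result = 19

19


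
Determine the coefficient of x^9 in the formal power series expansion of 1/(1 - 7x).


The geometric series identity gives 1/(1 - c x) = sum_{k>=0} c^k x^k, so the coefficient of x^k is c^k.
Here c = 7 and k = 9.
Computing: 7^9 = 40353607

40353607


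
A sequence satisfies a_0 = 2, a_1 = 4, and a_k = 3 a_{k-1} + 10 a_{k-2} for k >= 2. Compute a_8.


The characteristic equation is t^2 - 3 t - 10 = 0, with roots r_1 = 5 and r_2 = -2 (so c_1 = r_1 + r_2, c_2 = -r_1 r_2 as required).
One can use the closed form a_n = A r_1^n + B r_2^n, but direct iteration is more reliable:
a_0 = 2, a_1 = 4, a_2 = 32, a_3 = 136, a_4 = 728, a_5 = 3544, a_6 = 17912, a_7 = 89176, a_8 = 446648.
So a_8 = 446648.

446648


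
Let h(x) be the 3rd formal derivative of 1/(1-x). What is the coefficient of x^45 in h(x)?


Differentiating 3 times: d^3/dx^3 [1/(1-x)] = 3!/(1-x)^4.
The expansion 1/(1-x)^4 = sum_{k>=0} C(k+3, 3) x^k, so the coefficient of x^n in 3!/(1-x)^4 is 3! * C(n+3, 3).
For n = 45: 6 * C(48, 3) = 6 * 17296 = 103776

103776


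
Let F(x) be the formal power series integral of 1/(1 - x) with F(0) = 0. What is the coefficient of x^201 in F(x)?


1/(1 - x) = sum_{k>=0} x^k. Integrating termwise and using F(0) = 0 gives
F(x) = sum_{k>=0} x^(k+1) / (k+1) = sum_{m>=1} x^m / m = -ln(1 - x).
So the coefficient of x^201 is 1/201 = 1/201.

1/201


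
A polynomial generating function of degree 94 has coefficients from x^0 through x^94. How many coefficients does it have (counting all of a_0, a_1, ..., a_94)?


A polynomial of degree 94 takes the form a_0 + a_1 x + ... + a_94 x^94.
The number of coefficients is 94 + 1 = 95.

95


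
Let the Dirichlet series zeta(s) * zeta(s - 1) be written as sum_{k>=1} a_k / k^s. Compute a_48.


Convolution gives a_k = sum_{d | k} d * 1 = sum_{d | k} d = sigma(k), the sum of positive divisors of k.
For k = 48, the divisors are 1, 2, 3, 4, 6, 8, 12, 16, 24, 48, so
sigma(48) = 1 + 2 + 3 + 4 + 6 + 8 + 12 + 16 + 24 + 48 = 124.

124


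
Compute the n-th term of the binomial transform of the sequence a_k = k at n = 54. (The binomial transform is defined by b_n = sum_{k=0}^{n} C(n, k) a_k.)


With a_k = k, b_n = sum_{k=0}^{n} C(n, k) k. Using k * C(n, k) = n * C(n-1, k-1) gives b_n = n * sum_{k>=1} C(n-1, k-1) = n * 2^(n-1).
For n = 54: 54 * 2^53 = 54 * 9007199254740992 = 486388759756013568.

486388759756013568


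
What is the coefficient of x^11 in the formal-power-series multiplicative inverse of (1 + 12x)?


The inverse is 1/(1 + 12x). Apply the geometric identity 1/(1 - y) = sum_{k>=0} y^k with y = -12x:
1/(1 + 12x) = sum_{k>=0} (-12)^k x^k.
So the coefficient of x^11 is (-12)^11 = -743008370688.

-743008370688


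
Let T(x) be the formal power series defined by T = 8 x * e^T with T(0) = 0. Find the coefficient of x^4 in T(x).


Apply the Lagrange inversion formula: if T = 8 x * phi(T) with phi(t) = e^t, then
[x^n] T = 8^n * (1/n) [t^(n-1)] phi(t)^n = 8^n * (1/n) [t^(n-1)] e^(n t) = 8^n * (1/n) * n^(n-1) / (n-1)! = 8^n * n^(n-1) / n!.
When c = 1 this is the Cayley count of rooted labeled trees on n vertices, divided by n!.
For n = 4: 8^4 * 4^3 / 4! = 4096 * 64/24 = 32768/3.

32768/3


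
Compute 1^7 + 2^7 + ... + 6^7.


This power sum has a closed form given by Faulhaber's formula
sum_{k=1}^{m} k^p = (1 / (p + 1)) * sum_{j=0}^{p} C(p + 1, j) B_j m^(p + 1 - j),
but for small m direct computation is fastest:
1 + 128 + 2187 + 16384 + 78125 + 279936 = 376761.

376761


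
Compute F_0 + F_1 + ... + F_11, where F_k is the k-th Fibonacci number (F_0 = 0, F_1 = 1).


Use the identity sum_{k=0}^{N} F_k = F_{N+2} - 1 (which follows from F_{k+2} - F_{k+1} = F_k). Then
sum_{k=0}^{11} F_k = (F_{13} - 1) - (F_{1} - 1) = F_{13} - F_{1}.
Computing: F_{13} = 233, F_{1} = 1, so
Sum = 233 - 1 = 232.

232


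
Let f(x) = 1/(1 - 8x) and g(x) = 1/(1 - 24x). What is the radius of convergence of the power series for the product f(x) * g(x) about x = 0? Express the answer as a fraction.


The radius of 1/(1 - 8x) is 1/8 (nearest singularity at x = 1/8), and the radius of 1/(1 - 24x) is 1/24.
The product f(x)*g(x) = 1/((1 - 8x)(1 - 24x)) has singularities at both 1/8 and 1/24, so its radius of convergence is the distance to the nearest one:
min(1/8, 1/24) = 1/24.

1/24


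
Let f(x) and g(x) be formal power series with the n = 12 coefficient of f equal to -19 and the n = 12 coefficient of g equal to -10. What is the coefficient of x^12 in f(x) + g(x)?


Addition of formal power series is termwise.
The coefficient of x^12 in f + g = -19 + -10
= -29

-29


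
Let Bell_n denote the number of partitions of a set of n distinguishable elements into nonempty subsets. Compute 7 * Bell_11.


Bell_11 can be computed from the Bell triangle or from Dobinski's identity Bell_n = (1/e) * sum_{k>=0} k^n / k!.
Computing Bell_11 = 678570.
Then 7 * 678570 = 4749990.

4749990


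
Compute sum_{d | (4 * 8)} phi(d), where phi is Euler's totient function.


First, 4 * 8 = 32. One classical identity is sum_{d | n} phi(d) = n (each k in [1, n] has a unique gcd with n, and among the k's with gcd(k, n) = n/d there are phi(d) of them). So the sum equals 32. We also verify directly:
Divisors of 32: 1, 2, 4, 8, 16, 32.
phi values: 1, 1, 2, 4, 8, 16.
Sum = 32.

32


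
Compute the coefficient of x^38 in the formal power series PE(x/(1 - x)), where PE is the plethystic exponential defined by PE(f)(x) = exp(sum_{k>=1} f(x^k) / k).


For f(x) = x/(1 - x) we have
sum_{k>=1} f(x^k) / k = sum_{k>=1} (1/k) * x^k / (1 - x^k) = sum_{k, m >= 1} x^(k m) / k,
which after exponentiating simplifies to
PE(x/(1 - x)) = prod_{k>=1} 1 / (1 - x^k).
This is the generating function for the partition function p(n), so the coefficient of x^38 is p(38).
Computing p(38) by dynamic programming over parts 1, 2, ..., 38: p(38) = 26015.

26015


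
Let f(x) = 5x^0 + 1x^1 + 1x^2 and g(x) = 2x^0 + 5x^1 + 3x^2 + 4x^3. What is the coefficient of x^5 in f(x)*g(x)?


Cauchy product at x^5:
1*4
= 4

4


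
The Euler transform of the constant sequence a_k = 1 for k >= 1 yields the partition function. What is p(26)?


The Euler transform converts the sequence a_k = 1 into the number of integer partitions.
Using the recurrence or dynamic programming:
p(26) = 2436

2436


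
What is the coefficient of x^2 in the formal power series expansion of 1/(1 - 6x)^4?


The general identity 1/(1 - c x)^r = sum_{k>=0} c^k C(k + r - 1, r - 1) x^k follows by substituting y = c x into 1/(1 - y)^r = sum_{k>=0} C(k + r - 1, r - 1) y^k.
For c = 6, r = 4, k = 2:
6^2 * C(5, 3) = 36 * 10 = 360.

360


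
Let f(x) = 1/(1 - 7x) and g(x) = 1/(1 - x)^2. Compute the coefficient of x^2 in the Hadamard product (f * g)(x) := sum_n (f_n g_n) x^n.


f has coefficients f_k = 7^k. For g = 1/(1 - x)^2 the coefficient is g_k = C(k + 1, 1) = k + 1. The Hadamard coefficient is (f * g)_k = 7^k * (k + 1).
For k = 2: 7^2 * 3 = 49 * 3 = 147.

147


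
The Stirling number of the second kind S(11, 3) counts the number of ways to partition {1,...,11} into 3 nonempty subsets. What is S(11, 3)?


Using the explicit formula S(n,k) = (1/k!) sum_{j=0}^{k} (-1)^(k-j) C(k,j) j^n:
S(11, 3) = 28501
Equivalently, S(n,k) is n! times the coefficient of x^n in the EGF (e^x - 1)^k / k!.

28501


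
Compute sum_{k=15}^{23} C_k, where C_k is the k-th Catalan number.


C_15 through C_23: 9694845, 35357670, 129644790, 477638700, 1767263190, 6564120420, 24466267020, 91482563640, 343059613650
Sum = 9694845 + 35357670 + 129644790 + 477638700 + 1767263190 + 6564120420 + 24466267020 + 91482563640 + 343059613650
= 467992163925

467992163925


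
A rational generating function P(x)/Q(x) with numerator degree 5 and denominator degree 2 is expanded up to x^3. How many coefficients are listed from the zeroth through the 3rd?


Expanding up to x^3 gives the coefficients for x^0, x^1, ..., x^3.
That is 3 + 1 = 4 coefficients in total.

4


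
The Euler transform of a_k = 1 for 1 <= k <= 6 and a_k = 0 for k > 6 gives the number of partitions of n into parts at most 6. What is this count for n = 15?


Partitions of 15 into parts at most 6:
Using generating function (1-x)^(-1)(1-x^2)^(-1)...(1-x^6)^(-1),
the coefficient of x^15 = 110

110


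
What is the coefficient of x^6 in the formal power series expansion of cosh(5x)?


The Maclaurin series is cosh(t) = sum_{m>=0} t^(2m) / (2m)!, so substituting t = 5x, only even powers of x are nonzero, with coefficient of x^(2m) equal to 5^(2m) / (2m)!.
For x^6 the coefficient is 5^6/6! = 15625/720 = 3125/144.

3125/144


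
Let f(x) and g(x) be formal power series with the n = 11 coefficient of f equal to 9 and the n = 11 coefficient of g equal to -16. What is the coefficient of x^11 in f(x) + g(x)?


Addition of formal power series is termwise.
The coefficient of x^11 in f + g = 9 + -16
= -7

-7


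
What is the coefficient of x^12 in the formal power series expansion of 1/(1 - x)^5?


The expansion 1/(1 - x)^r = sum_{k>=0} C(k + r - 1, r - 1) x^k follows from the multiset / negative-binomial theorem (or from repeated differentiation of the geometric series).
For r = 5 and k = 12:
C(16, 4) = 20922789888000 / (24 * 479001600) = 1820.

1820


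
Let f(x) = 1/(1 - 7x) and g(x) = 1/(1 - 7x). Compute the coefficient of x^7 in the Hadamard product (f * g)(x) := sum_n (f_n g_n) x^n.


f has coefficients f_k = 7^k and g has coefficients g_k = 7^k, so the Hadamard product has coefficient (f*g)_k = 7^k * 7^k = 49^k.
For k = 7: 49^7 = 678223072849.

678223072849


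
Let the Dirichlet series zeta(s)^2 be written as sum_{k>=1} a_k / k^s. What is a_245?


The Dirichlet convolution of the constant function 1 with itself gives (1 * 1)(k) = sum_{d | k} 1 = d(k), the number of positive divisors of k.
Since zeta(s) = sum_{k>=1} 1/k^s, we have zeta(s)^2 = sum_{k>=1} d(k)/k^s, so a_k = d(k).
For k = 245: the divisors are 1, 5, 7, 35, 49, 245.
Count = 6.

6


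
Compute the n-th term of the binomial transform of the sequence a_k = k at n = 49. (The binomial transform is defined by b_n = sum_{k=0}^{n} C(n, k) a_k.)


With a_k = k, b_n = sum_{k=0}^{n} C(n, k) k. Using k * C(n, k) = n * C(n-1, k-1) gives b_n = n * sum_{k>=1} C(n-1, k-1) = n * 2^(n-1).
For n = 49: 49 * 2^48 = 49 * 281474976710656 = 13792273858822144.

13792273858822144


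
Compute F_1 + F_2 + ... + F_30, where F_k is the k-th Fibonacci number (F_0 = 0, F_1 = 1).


Use the identity sum_{k=0}^{N} F_k = F_{N+2} - 1 (which follows from F_{k+2} - F_{k+1} = F_k). Then
sum_{k=1}^{30} F_k = (F_{32} - 1) - (F_{2} - 1) = F_{32} - F_{2}.
Computing: F_{32} = 2178309, F_{2} = 1, so
Sum = 2178309 - 1 = 2178308.

2178308


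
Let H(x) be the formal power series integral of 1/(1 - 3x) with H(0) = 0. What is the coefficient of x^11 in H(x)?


1/(1 - 3x) = sum_{k>=0} 3^k x^k. Integrating termwise with H(0) = 0:
H(x) = sum_{k>=0} 3^k x^(k+1) / (k+1) = sum_{m>=1} 3^(m-1) x^m / m.
For m = 11: 3^10/11 = 59049/11 = 59049/11.

59049/11


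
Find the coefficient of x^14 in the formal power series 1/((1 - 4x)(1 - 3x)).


By partial fractions or Cauchy convolution:
The coefficient equals sum_{k=0}^{14} 4^k * 3^(14-k).
= 1059392917

1059392917


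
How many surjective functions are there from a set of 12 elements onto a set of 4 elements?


By inclusion-exclusion on which target elements are missed, the number of surjections from an n-set onto a k-set is
surj(n, k) = sum_{j=0}^{k} (-1)^j C(k, j) (k - j)^n.
Equivalently surj(n, k) = k! * S(n, k), where S(n, k) is the Stirling number of the second kind.
For n = 12, k = 4:
S(12, 4) = 611501, so
surj = 4! * 611501 = 24 * 611501 = 14676024.

14676024


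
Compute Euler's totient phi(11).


phi(n) counts integers in [1, n] coprime to n. Using the multiplicative formula phi(n) = n * prod_{p | n} (1 - 1/p):
11 = 11, so
phi(11) = 11 * (1 - 1/11) = 10.

10


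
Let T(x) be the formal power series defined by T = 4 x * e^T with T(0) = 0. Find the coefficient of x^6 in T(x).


Apply the Lagrange inversion formula: if T = 4 x * phi(T) with phi(t) = e^t, then
[x^n] T = 4^n * (1/n) [t^(n-1)] phi(t)^n = 4^n * (1/n) [t^(n-1)] e^(n t) = 4^n * (1/n) * n^(n-1) / (n-1)! = 4^n * n^(n-1) / n!.
When c = 1 this is the Cayley count of rooted labeled trees on n vertices, divided by n!.
For n = 6: 4^6 * 6^5 / 6! = 4096 * 7776/720 = 221184/5.

221184/5


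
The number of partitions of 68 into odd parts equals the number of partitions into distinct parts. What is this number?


Computing partitions of 68 into odd parts (1, 3, 5, ...):
Using the generating function prod_{k>=0} 1/(1-x^(2k+1)),
the count is 24576

24576


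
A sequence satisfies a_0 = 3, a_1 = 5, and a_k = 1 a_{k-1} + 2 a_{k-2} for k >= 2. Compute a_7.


The characteristic equation is t^2 - 1 t - 2 = 0, with roots r_1 = 2 and r_2 = -1 (so c_1 = r_1 + r_2, c_2 = -r_1 r_2 as required).
One can use the closed form a_n = A r_1^n + B r_2^n, but direct iteration is more reliable:
a_0 = 3, a_1 = 5, a_2 = 11, a_3 = 21, a_4 = 43, a_5 = 85, a_6 = 171, a_7 = 341.
So a_7 = 341.

341


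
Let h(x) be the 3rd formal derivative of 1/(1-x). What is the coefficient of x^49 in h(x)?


Differentiating 3 times: d^3/dx^3 [1/(1-x)] = 3!/(1-x)^4.
The expansion 1/(1-x)^4 = sum_{k>=0} C(k+3, 3) x^k, so the coefficient of x^n in 3!/(1-x)^4 is 3! * C(n+3, 3).
For n = 49: 6 * C(52, 3) = 6 * 22100 = 132600

132600


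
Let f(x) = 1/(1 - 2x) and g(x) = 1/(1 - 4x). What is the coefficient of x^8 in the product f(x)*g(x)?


The coefficient of x^n in f*g is the Cauchy product: sum_{k=0}^{n} a^k * b^(n-k).
With a=2, b=4, n=8:
sum_{k=0}^{8} 2^k * 4^(8-k)
= 130816

130816


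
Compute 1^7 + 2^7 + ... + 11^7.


This power sum has a closed form given by Faulhaber's formula
sum_{k=1}^{m} k^p = (1 / (p + 1)) * sum_{j=0}^{p} C(p + 1, j) B_j m^(p + 1 - j),
but for small m direct computation is fastest:
1 + 128 + 2187 + 16384 + 78125 + 279936 + 823543 + 2097152 + 4782969 + 10000000 + 19487171 = 37567596.

37567596


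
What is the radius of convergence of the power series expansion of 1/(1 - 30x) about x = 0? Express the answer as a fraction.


Expanding 1/(1 - 30x) = sum_{k>=0} 30^k x^k, the series converges when |30x| < 1, i.e., |x| < 1/30.
So the radius of convergence is 1/30 = 1/30.

1/30


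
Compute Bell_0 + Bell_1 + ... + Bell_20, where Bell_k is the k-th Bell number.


Recall Bell_k counts set partitions of a k-set (with Bell_0 = 1 by convention).
Bell_0 through Bell_20: 1, 1, 2, 5, 15, 52, 203, 877, 4140, 21147, 115975, 678570, 4213597, 27644437, 190899322, 1382958545, 10480142147, 82864869804, 682076806159, 5832742205057, 51724158235372
Sum = 1 + 1 + 2 + 5 + 15 + 52 + 203 + 877 + 4140 + 21147 + 115975 + 678570 + 4213597 + 27644437 + 190899322 + 1382958545 + 10480142147 + 82864869804 + 682076806159 + 5832742205057 + 51724158235372 = 58333928795428.

58333928795428


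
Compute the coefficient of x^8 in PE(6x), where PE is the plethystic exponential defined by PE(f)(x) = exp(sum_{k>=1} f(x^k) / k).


With f(x) = 6x, the exponent is sum_{k>=1} 6 x^k / k = 6 * (-ln(1 - x)). Exponentiating:
PE(6x) = exp(-6 ln(1 - x)) = 1/(1 - x)^6.
By the negative binomial expansion, [x^n] 1/(1 - x)^6 = C(n + 5, 5).
For n = 8: C(13, 5) = 1287.

1287


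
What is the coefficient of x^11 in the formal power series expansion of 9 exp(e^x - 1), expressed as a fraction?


exp(e^x - 1) is the exponential generating function for the Bell numbers Bell_k: exp(e^x - 1) = sum_{k>=0} Bell_k x^k / k!.
So the coefficient of x^11 in 9 exp(e^x - 1) is 9 Bell_11 / 11!.
Computing: Bell_11 = 678570 and 11! = 39916800, giving
9 * 678570/39916800 = 22619/147840.

22619/147840


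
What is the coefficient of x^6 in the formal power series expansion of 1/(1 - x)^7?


The negative binomial / multiset identity is
1/(1 - x)^r = sum_{k>=0} C(k + r - 1, r - 1) x^k.
Here r = 7 and k = 6, so the coefficient is
C(6 + 6, 6) = C(12, 6)
= 924

924


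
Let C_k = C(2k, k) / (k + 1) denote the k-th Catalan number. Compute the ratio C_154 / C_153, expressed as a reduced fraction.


Using C_k = (2k)! / (k! (k+1)!), the ratio C_{k+1}/C_k simplifies to
C_{k+1}/C_k = [(2k+2)! / ((k+1)! (k+2)!)] * [k! (k+1)! / (2k)!]
 = (2k+2)(2k+1) / ((k+1)(k+2)) = 2(2k+1) / (k+2).
For k = 153: 2(2*153 + 1) / (153 + 2) = 614/155 = 614/155.

614/155


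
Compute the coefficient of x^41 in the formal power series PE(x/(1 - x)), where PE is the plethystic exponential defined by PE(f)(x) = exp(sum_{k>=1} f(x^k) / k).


For f(x) = x/(1 - x) we have
sum_{k>=1} f(x^k) / k = sum_{k>=1} (1/k) * x^k / (1 - x^k) = sum_{k, m >= 1} x^(k m) / k,
which after exponentiating simplifies to
PE(x/(1 - x)) = prod_{k>=1} 1 / (1 - x^k).
This is the generating function for the partition function p(n), so the coefficient of x^41 is p(41).
Computing p(41) by dynamic programming over parts 1, 2, ..., 41: p(41) = 44583.

44583


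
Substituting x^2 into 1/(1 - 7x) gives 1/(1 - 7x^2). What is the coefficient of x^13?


Since 1/(1 - 7x^2) only has even powers of x,
the coefficient of x^13 (odd) is 0.

0


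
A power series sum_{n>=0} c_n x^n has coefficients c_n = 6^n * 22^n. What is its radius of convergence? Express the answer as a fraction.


By the root test (Cauchy-Hadamard), the radius is R = 1 / limsup_n |c_n|^(1/n).
Here |c_n|^(1/n) = (6^n * 22^n)^(1/n) = 6 * 22 = 132 for all n.
So R = 1/132 = 1/132.

1/132


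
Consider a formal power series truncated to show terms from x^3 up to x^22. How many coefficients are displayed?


From x^3 to x^22 inclusive, the count is 22 - 3 + 1 = 20.

20


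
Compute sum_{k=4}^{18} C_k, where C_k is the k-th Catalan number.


C_4 through C_18: 14, 42, 132, 429, 1430, 4862, 16796, 58786, 208012, 742900, 2674440, 9694845, 35357670, 129644790, 477638700
Sum = 14 + 42 + 132 + 429 + 1430 + 4862 + 16796 + 58786 + 208012 + 742900 + 2674440 + 9694845 + 35357670 + 129644790 + 477638700
= 656043848

656043848


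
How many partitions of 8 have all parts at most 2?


Using the generating function (1-x)^(-1)(1-x^2)^(-1),
the coefficient of x^8 counts these restricted partitions.
Result = 5

5


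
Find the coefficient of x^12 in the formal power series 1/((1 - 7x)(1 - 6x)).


By partial fractions or Cauchy convolution:
The coefficient equals sum_{k=0}^{12} 7^k * 6^(12-k).
= 83828316391

83828316391


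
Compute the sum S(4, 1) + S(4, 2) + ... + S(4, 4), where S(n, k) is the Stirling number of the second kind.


By definition, S(n, k) counts partitions of an n-set into exactly k nonempty blocks.
Computing row n = 4 for k = 1..4:
S(4, k): 1, 7, 6, 1
Sum = 15. (This equals Bell_4 since the sum runs over all k.)

15


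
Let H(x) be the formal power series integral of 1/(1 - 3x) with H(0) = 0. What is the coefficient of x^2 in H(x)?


1/(1 - 3x) = sum_{k>=0} 3^k x^k. Integrating termwise with H(0) = 0:
H(x) = sum_{k>=0} 3^k x^(k+1) / (k+1) = sum_{m>=1} 3^(m-1) x^m / m.
For m = 2: 3^1/2 = 3/2 = 3/2.

3/2


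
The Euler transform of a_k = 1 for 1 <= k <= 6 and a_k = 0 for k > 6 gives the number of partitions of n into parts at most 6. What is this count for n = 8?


Partitions of 8 into parts at most 6:
Using generating function (1-x)^(-1)(1-x^2)^(-1)...(1-x^6)^(-1),
the coefficient of x^8 = 20

20


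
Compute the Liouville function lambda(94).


The Liouville function is lambda(k) = (-1)^Omega(k), where Omega(k) counts the prime factors of k with multiplicity.
Factoring: 94 = 2 * 47, so Omega(94) = 2.
lambda(94) = (-1)^2 = 1.

1


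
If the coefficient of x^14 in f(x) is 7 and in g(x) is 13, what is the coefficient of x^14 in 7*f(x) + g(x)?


Scalar multiplication scales coefficients: 7 * 7 = 49.
Then add the g coefficient: 49 + 13
= 62

62


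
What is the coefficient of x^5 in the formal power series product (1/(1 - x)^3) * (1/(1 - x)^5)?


Combine the factors: (1/(1 - x)^3) * (1/(1 - x)^5) = 1/(1 - x)^8.
Then use 1/(1 - x)^r = sum_{k>=0} C(k + r - 1, r - 1) x^k with r = 8 and k = 5:
C(12, 7) = 792.

792


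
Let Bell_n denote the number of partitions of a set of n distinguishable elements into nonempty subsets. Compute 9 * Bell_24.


Bell_24 can be computed from the Bell triangle or from Dobinski's identity Bell_n = (1/e) * sum_{k>=0} k^n / k!.
Computing Bell_24 = 445958869294805289.
Then 9 * 445958869294805289 = 4013629823653247601.

4013629823653247601


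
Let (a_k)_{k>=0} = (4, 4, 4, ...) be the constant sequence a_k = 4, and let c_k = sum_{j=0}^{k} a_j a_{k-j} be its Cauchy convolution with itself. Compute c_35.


Since a_j = 4 for all j >= 0, the convolution sum becomes
c_k = sum_{j=0}^{k} 4 * 4 = 16 * (k + 1).
Equivalently, the generating function of (a_k) is 4/(1 - x) and its square is 16/(1 - x)^2 = sum_{k>=0} 16(k + 1) x^k.
For k = 35: 16 * 36 = 576.

576


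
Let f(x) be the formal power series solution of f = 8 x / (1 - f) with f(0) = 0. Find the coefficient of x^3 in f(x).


Apply Lagrange inversion: f = 8 x * phi(f) with phi(t) = 1/(1 - t), so
[x^n] f = 8^n * (1/n) [t^(n-1)] phi(t)^n = 8^n * (1/n) [t^(n-1)] (1 - t)^(-n) = 8^n * (1/n) C(2n - 2, n - 1) = 8^n * C_{n-1}.
For n = 3: C_2 = C(4, 2) / 3 = 6/3 = 2.
With the 8^3 = 512 factor, the coefficient is 512 * 2 = 1024.

1024


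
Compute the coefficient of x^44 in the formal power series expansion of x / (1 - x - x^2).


Let f(x) = sum_{k>=0} a_k x^k. Multiplying f(x) * (1 - x - x^2) = x and matching coefficients gives a_0 = 0, a_1 = 1, and a_k = a_{k-1} + a_{k-2} for k >= 2. These are the Fibonacci numbers F_k.
Iterating from F_0 = 0, F_1 = 1:
F_0=0, F_1=1, F_2=1, F_3=2, F_4=3, F_5=5, F_6=8, F_7=13, F_8=21, F_9=34, ...
F_44 = 701408733.

701408733


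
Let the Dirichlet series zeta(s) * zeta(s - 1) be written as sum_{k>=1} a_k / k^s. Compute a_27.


Convolution gives a_k = sum_{d | k} d * 1 = sum_{d | k} d = sigma(k), the sum of positive divisors of k.
For k = 27, the divisors are 1, 3, 9, 27, so
sigma(27) = 1 + 3 + 9 + 27 = 40.

40


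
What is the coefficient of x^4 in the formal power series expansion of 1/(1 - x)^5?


The negative binomial / multiset identity is
1/(1 - x)^r = sum_{k>=0} C(k + r - 1, r - 1) x^k.
Here r = 5 and k = 4, so the coefficient is
C(4 + 4, 4) = C(8, 4)
= 70

70


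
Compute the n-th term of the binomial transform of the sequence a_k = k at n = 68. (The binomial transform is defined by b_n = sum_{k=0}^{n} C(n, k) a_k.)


With a_k = k, b_n = sum_{k=0}^{n} C(n, k) k. Using k * C(n, k) = n * C(n-1, k-1) gives b_n = n * sum_{k>=1} C(n-1, k-1) = n * 2^(n-1).
For n = 68: 68 * 2^67 = 68 * 147573952589676412928 = 10035028776097996079104.

10035028776097996079104


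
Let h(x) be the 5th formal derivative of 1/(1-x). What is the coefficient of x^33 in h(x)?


Differentiating 5 times: d^5/dx^5 [1/(1-x)] = 5!/(1-x)^6.
The expansion 1/(1-x)^6 = sum_{k>=0} C(k+5, 5) x^k, so the coefficient of x^n in 5!/(1-x)^6 is 5! * C(n+5, 5).
For n = 33: 120 * C(38, 5) = 120 * 501942 = 60233040

60233040


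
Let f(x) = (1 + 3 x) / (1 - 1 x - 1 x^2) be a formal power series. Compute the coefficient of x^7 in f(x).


Write f(x) = sum_{k>=0} a_k x^k. Multiplying both sides by 1 - 1 x - 1 x^2 gives
(1 - 1 x - 1 x^2) sum_{k>=0} a_k x^k = 1 + 3 x.
Matching coefficients:
 x^0: a_0 = 1
 x^1: a_1 - 1 a_0 = 3  =>  a_1 = 1*1 + 3 = 4
 x^k (k >= 2): a_k = 1 a_{k-1} + 1 a_{k-2}.
Iterating: a_2 = 5, a_3 = 9, a_4 = 14, a_5 = 23, a_6 = 37, a_7 = 60.
So the coefficient of x^7 is 60.

60


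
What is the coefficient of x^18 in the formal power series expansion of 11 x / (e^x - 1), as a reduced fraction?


The exponential generating function for Bernoulli numbers is
x / (e^x - 1) = sum_{k>=0} B_k x^k / k!.
So the coefficient of x^18 in 11 x / (e^x - 1) is 11 B_18 / 18!.
Computing: B_18 = 43867/798, 18! = 6402373705728000, giving
11 * 43867/798 / 6402373705728000 = 43867/464463110651904000.

43867/464463110651904000


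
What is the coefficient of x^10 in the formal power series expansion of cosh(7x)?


The Maclaurin series is cosh(t) = sum_{m>=0} t^(2m) / (2m)!, so substituting t = 7x, only even powers of x are nonzero, with coefficient of x^(2m) equal to 7^(2m) / (2m)!.
For x^10 the coefficient is 7^10/10! = 282475249/3628800 = 40353607/518400.

40353607/518400


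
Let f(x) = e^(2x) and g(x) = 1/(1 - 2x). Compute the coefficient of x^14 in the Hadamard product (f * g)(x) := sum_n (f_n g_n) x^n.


Expanding: f_k = 2^k/k! (from e^(2x)) and g_k = 2^k (from 1/(1 - 2x)). So the Hadamard coefficient (f * g)_k = 2^k 2^k / k! = (4)^k / k!.
For k = 14: 4^14/14! = 268435456/87178291200 = 131072/42567525.

131072/42567525


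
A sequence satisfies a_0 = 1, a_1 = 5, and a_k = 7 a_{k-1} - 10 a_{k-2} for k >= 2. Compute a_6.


The characteristic equation is t^2 - 7 t + 10 = 0, with roots r_1 = 5 and r_2 = 2 (so c_1 = r_1 + r_2, c_2 = -r_1 r_2 as required).
One can use the closed form a_n = A r_1^n + B r_2^n, but direct iteration is more reliable:
a_0 = 1, a_1 = 5, a_2 = 25, a_3 = 125, a_4 = 625, a_5 = 3125, a_6 = 15625.
So a_6 = 15625.

15625


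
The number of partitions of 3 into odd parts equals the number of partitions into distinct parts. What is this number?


Computing partitions of 3 into odd parts (1, 3, 5, ...):
Using the generating function prod_{k>=0} 1/(1-x^(2k+1)),
the count is 2

2


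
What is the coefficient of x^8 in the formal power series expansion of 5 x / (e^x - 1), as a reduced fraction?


The exponential generating function for Bernoulli numbers is
x / (e^x - 1) = sum_{k>=0} B_k x^k / k!.
So the coefficient of x^8 in 5 x / (e^x - 1) is 5 B_8 / 8!.
Computing: B_8 = -1/30, 8! = 40320, giving
5 * -1/30 / 40320 = -1/241920.

-1/241920


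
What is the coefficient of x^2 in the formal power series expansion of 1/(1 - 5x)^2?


The general identity 1/(1 - c x)^r = sum_{k>=0} c^k C(k + r - 1, r - 1) x^k follows by substituting y = c x into 1/(1 - y)^r = sum_{k>=0} C(k + r - 1, r - 1) y^k.
For c = 5, r = 2, k = 2:
5^2 * C(3, 1) = 25 * 3 = 75.

75


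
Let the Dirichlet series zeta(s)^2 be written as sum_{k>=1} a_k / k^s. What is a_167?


The Dirichlet convolution of the constant function 1 with itself gives (1 * 1)(k) = sum_{d | k} 1 = d(k), the number of positive divisors of k.
Since zeta(s) = sum_{k>=1} 1/k^s, we have zeta(s)^2 = sum_{k>=1} d(k)/k^s, so a_k = d(k).
For k = 167: the divisors are 1, 167.
Count = 2.

2


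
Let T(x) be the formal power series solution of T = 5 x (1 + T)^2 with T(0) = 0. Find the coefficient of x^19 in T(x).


Apply the Lagrange inversion formula: if T = 5 x * phi(T) with phi(t) = (1 + t)^2, then [x^n] T = 5^n * (1/n) [t^(n-1)] phi(t)^n = 5^n * (1/n) [t^(n-1)] (1 + t)^(2n) = 5^n * (1/n) C(2n, n-1).
Using the identity C(2n, n-1) = C(2n, n) * n / (n+1), the unscaled factor equals C(2n, n) / (n+1) = C_n, the n-th Catalan number.
For n = 19: C_19 = C(38, 19) / 20 = 35345263800/20 = 1767263190.
With the 5^19 = 19073486328125 factor, the coefficient is 19073486328125 * 1767263190 = 33707870292663574218750.

33707870292663574218750


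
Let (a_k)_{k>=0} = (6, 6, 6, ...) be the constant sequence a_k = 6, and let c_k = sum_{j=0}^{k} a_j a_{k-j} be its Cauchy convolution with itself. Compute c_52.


Since a_j = 6 for all j >= 0, the convolution sum becomes
c_k = sum_{j=0}^{k} 6 * 6 = 36 * (k + 1).
Equivalently, the generating function of (a_k) is 6/(1 - x) and its square is 36/(1 - x)^2 = sum_{k>=0} 36(k + 1) x^k.
For k = 52: 36 * 53 = 1908.

1908


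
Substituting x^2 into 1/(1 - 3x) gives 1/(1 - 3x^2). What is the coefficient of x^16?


The coefficient of x^(2m) in 1/(1 - 3x^2) is 3^m.
With n = 16 = 2*8, the coefficient is 3^8 = 6561.

6561


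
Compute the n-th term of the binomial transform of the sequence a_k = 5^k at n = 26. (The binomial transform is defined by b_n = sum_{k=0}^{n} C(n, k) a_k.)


With a_k = 5^k, b_n = sum_{k=0}^{n} C(n, k) 5^k = (1 + 5)^n by the binomial theorem.
For n = 26: (1 + 5)^26 = 6^26 = 170581728179578208256.

170581728179578208256


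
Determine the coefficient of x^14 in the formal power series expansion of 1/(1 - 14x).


The geometric series identity gives 1/(1 - c x) = sum_{k>=0} c^k x^k, so the coefficient of x^k is c^k.
Here c = 14 and k = 14.
Computing: 14^14 = 11112006825558016

11112006825558016


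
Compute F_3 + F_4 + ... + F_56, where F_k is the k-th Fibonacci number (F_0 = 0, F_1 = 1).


Use the identity sum_{k=0}^{N} F_k = F_{N+2} - 1 (which follows from F_{k+2} - F_{k+1} = F_k). Then
sum_{k=3}^{56} F_k = (F_{58} - 1) - (F_{4} - 1) = F_{58} - F_{4}.
Computing: F_{58} = 591286729879, F_{4} = 3, so
Sum = 591286729879 - 3 = 591286729876.

591286729876


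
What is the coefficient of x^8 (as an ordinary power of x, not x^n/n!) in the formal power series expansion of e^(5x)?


The exponential series is e^y = sum_{k>=0} y^k / k!. Substituting y = 5x gives
e^(5x) = sum_{k>=0} 5^k x^k / k!.
So the coefficient of x^n is a^n/n! with a = 5, n = 8:
5^8 / 8! = 390625/40320 = 78125/8064

78125/8064


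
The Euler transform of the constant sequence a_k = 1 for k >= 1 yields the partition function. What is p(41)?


The Euler transform converts the sequence a_k = 1 into the number of integer partitions.
Using the recurrence or dynamic programming:
p(41) = 44583

44583


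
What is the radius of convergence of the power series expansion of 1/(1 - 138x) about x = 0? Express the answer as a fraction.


Expanding 1/(1 - 138x) = sum_{k>=0} 138^k x^k, the series converges when |138x| < 1, i.e., |x| < 1/138.
So the radius of convergence is 1/138 = 1/138.

1/138


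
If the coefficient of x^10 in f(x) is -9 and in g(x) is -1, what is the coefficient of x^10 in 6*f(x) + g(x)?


Scalar multiplication scales coefficients: 6 * -9 = -54.
Then add the g coefficient: -54 + -1
= -55

-55


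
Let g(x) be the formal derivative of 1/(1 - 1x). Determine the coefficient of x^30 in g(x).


Differentiate termwise: d/dx sum_{k>=0} 1^k x^k = sum_{k>=1} k 1^k x^(k-1) = sum_{j>=0} (j+1) 1^(j+1) x^j.
Equivalently, d/dx [1/(1 - 1x)] = 1/(1 - 1x)^2.
For j = 30: 31 * 1^31 = 31 * 1 = 31.

31


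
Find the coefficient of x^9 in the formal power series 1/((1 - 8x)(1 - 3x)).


By partial fractions or Cauchy convolution:
The coefficient equals sum_{k=0}^{9} 8^k * 3^(9-k).
= 214736555

214736555


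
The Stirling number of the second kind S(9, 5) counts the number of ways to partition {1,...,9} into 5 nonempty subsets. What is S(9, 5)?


Using the explicit formula S(n,k) = (1/k!) sum_{j=0}^{k} (-1)^(k-j) C(k,j) j^n:
S(9, 5) = 6951
Equivalently, S(n,k) is n! times the coefficient of x^n in the EGF (e^x - 1)^k / k!.

6951


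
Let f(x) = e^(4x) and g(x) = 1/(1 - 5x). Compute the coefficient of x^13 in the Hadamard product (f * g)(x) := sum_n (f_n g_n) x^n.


Expanding: f_k = 4^k/k! (from e^(4x)) and g_k = 5^k (from 1/(1 - 5x)). So the Hadamard coefficient (f * g)_k = 4^k 5^k / k! = (20)^k / k!.
For k = 13: 20^13/13! = 81920000000000000/6227020800 = 3200000000000/243243.

3200000000000/243243


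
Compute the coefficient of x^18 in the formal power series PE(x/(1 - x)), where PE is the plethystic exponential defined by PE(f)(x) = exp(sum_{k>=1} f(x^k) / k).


For f(x) = x/(1 - x) we have
sum_{k>=1} f(x^k) / k = sum_{k>=1} (1/k) * x^k / (1 - x^k) = sum_{k, m >= 1} x^(k m) / k,
which after exponentiating simplifies to
PE(x/(1 - x)) = prod_{k>=1} 1 / (1 - x^k).
This is the generating function for the partition function p(n), so the coefficient of x^18 is p(18).
Computing p(18) by dynamic programming over parts 1, 2, ..., 18: p(18) = 385.

385


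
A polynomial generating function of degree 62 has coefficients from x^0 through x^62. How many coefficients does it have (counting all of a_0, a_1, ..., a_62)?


A polynomial of degree 62 takes the form a_0 + a_1 x + ... + a_62 x^62.
The number of coefficients is 62 + 1 = 63.

63


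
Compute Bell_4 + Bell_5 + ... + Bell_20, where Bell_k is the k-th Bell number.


Recall Bell_k counts set partitions of a k-set (with Bell_0 = 1 by convention).
Bell_4 through Bell_20: 15, 52, 203, 877, 4140, 21147, 115975, 678570, 4213597, 27644437, 190899322, 1382958545, 10480142147, 82864869804, 682076806159, 5832742205057, 51724158235372
Sum = 15 + 52 + 203 + 877 + 4140 + 21147 + 115975 + 678570 + 4213597 + 27644437 + 190899322 + 1382958545 + 10480142147 + 82864869804 + 682076806159 + 5832742205057 + 51724158235372 = 58333928795419.

58333928795419


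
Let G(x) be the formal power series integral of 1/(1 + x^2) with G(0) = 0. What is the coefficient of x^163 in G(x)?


1/(1 + x^2) = sum_{j>=0} (-1)^j x^(2j). Integrating termwise with G(0) = 0:
G(x) = sum_{j>=0} (-1)^j x^(2j+1) / (2j+1) = arctan(x).
Only odd powers are nonzero. For x^163 write 163 = 2*81 + 1, giving
(-1)^81 / 163 = -1/163 = -1/163.

-1/163


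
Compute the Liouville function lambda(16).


The Liouville function is lambda(k) = (-1)^Omega(k), where Omega(k) counts the prime factors of k with multiplicity.
Factoring: 16 = 2 * 2 * 2 * 2, so Omega(16) = 4.
lambda(16) = (-1)^4 = 1.

1


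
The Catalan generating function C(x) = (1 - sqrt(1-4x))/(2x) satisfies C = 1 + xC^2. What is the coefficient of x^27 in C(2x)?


Substituting x -> 2x scales the n-th coefficient by 2^n, so [x^27] C(2x) = 2^27 * C_27.
C_27 = C(2*27, 27)/(28) = 1946939425648112/28 = 69533550916004.
So 2^27 * 69533550916004 = 134217728 * 69533550916004 = 9332635223718375718912.

9332635223718375718912


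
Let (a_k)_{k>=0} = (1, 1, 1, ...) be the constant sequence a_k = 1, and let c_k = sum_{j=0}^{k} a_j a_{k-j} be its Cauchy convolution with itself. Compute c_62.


Since a_j = 1 for all j >= 0, the convolution sum becomes
c_k = sum_{j=0}^{k} 1 * 1 = 1 * (k + 1).
Equivalently, the generating function of (a_k) is 1/(1 - x) and its square is 1/(1 - x)^2 = sum_{k>=0} 1(k + 1) x^k.
For k = 62: 1 * 63 = 63.

63


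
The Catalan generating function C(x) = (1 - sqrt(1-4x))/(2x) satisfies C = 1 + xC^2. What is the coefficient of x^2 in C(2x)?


Substituting x -> 2x scales the n-th coefficient by 2^n, so [x^2] C(2x) = 2^2 * C_2.
C_2 = C(2*2, 2)/(3) = 6/3 = 2.
So 2^2 * 2 = 4 * 2 = 8.

8


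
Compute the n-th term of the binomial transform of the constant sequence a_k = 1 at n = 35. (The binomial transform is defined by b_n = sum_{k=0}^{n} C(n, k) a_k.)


With a_k = 1 for all k, b_n = sum_{k=0}^{n} C(n, k) = 2^n by the binomial theorem.
For n = 35: 2^35 = 34359738368.

34359738368


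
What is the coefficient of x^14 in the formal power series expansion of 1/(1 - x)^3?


The expansion 1/(1 - x)^r = sum_{k>=0} C(k + r - 1, r - 1) x^k follows from the multiset / negative-binomial theorem (or from repeated differentiation of the geometric series).
For r = 3 and k = 14:
C(16, 2) = 20922789888000 / (2 * 87178291200) = 120.

120


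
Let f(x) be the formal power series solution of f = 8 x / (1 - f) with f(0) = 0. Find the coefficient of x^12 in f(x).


Apply Lagrange inversion: f = 8 x * phi(f) with phi(t) = 1/(1 - t), so
[x^n] f = 8^n * (1/n) [t^(n-1)] phi(t)^n = 8^n * (1/n) [t^(n-1)] (1 - t)^(-n) = 8^n * (1/n) C(2n - 2, n - 1) = 8^n * C_{n-1}.
For n = 12: C_11 = C(22, 11) / 12 = 705432/12 = 58786.
With the 8^12 = 68719476736 factor, the coefficient is 68719476736 * 58786 = 4039743159402496.

4039743159402496


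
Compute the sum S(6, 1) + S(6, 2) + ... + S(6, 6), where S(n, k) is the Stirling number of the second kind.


By definition, S(n, k) counts partitions of an n-set into exactly k nonempty blocks.
Computing row n = 6 for k = 1..6:
S(6, k): 1, 31, 90, 65, 15, 1
Sum = 203. (This equals Bell_6 since the sum runs over all k.)

203
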